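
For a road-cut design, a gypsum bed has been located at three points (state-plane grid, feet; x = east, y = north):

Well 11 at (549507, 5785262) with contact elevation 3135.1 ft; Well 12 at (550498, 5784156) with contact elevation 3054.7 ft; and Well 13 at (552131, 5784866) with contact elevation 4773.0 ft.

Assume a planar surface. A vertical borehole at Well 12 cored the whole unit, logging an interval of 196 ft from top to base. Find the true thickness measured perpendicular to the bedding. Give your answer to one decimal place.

Two edge vectors: Well 11→Well 12 = (991, -1106, -80.4), Well 11→Well 13 = (2624, -396, 1637.9).
Normal n = (Well 11→Well 12) × (Well 11→Well 13) = (-1843355.8, -1834128.5, 2509708).
So ∂z/∂x = −n_x/n_z = 0.73449 and ∂z/∂y = −n_y/n_z = 0.73081.
|∇z| = √(a²+b²) = 1.03613, so dip δ = arctan(1.03613) = 46.02°.
True thickness = vertical thickness × cos δ = 196 × cos 46.02° = 136.1 ft.

136.1 ft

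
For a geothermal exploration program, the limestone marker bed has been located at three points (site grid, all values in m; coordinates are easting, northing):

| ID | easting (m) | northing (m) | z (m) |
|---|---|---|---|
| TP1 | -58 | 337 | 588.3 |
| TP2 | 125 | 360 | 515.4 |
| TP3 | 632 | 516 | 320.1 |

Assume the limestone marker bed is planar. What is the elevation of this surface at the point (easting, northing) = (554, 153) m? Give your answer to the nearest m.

Let the plane be z = a·easting + b·northing + c.
TP2−TP1: 183a + 23b = −72.9;  TP3−TP1: 690a + 179b = −268.2.
Solving gives a = −0.40744, b = 0.07227.
Then c = 588.3 − a·-58 − b·337 = 540.31.
At (554, 153): z = −225.7 + 11.1 + 540.31 = 325.6 m.

326 m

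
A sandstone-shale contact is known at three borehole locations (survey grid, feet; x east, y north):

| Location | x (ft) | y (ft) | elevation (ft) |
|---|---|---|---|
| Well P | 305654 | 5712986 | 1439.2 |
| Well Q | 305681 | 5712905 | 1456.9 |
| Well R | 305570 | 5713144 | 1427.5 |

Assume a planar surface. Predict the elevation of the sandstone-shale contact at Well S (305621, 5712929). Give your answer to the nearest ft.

Let the plane be z = a·x + b·y + c.
Well Q−Well P: 27a − 81b = 17.7;  Well R−Well P: −84a + 158b = −11.7.
Solving gives a = −0.72848700, b = −0.46134752.
Then c = 1439.2 − a·305654 − b·5712986 = 2859776.07.
At (305621, 5712929): z = −222640.9 − 2635645.6 + 2859776.07 = 1489.5 ft.

1490 ft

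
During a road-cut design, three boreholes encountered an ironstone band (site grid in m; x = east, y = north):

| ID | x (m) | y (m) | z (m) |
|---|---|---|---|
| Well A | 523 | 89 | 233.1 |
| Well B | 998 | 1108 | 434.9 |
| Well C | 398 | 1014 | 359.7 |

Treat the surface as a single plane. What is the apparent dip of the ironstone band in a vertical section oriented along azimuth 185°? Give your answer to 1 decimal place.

Two edge vectors: Well A→Well B = (475, 1019, 201.8), Well A→Well C = (-125, 925, 126.6).
Normal n = (Well A→Well B) × (Well A→Well C) = (-57659.6, -85360, 566750).
So ∂z/∂x = −n_x/n_z = 0.10174 and ∂z/∂y = −n_y/n_z = 0.15061.
Unit vector along 185° is (sin 185°, cos 185°) = (-0.0872, -0.9962).
Slope in that direction = a·(-0.0872) + b·(-0.9962) = −0.15891.
Apparent dip = arctan|0.15891| = 9.0° (true dip is 10.3°, so apparent ≤ true as expected).

9.0°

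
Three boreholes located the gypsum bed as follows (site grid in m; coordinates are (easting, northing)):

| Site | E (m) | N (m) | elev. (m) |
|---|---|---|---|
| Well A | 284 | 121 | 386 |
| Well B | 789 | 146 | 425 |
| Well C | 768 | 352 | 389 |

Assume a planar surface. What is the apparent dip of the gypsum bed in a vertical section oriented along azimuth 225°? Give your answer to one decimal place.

3.3°

Two edge vectors: Well A→Well B = (505, 25, 39), Well A→Well C = (484, 231, 3).
Normal n = (Well A→Well B) × (Well A→Well C) = (-8934, 17361, 104555).
So ∂z/∂E = −n_x/n_z = 0.08545 and ∂z/∂N = −n_y/n_z = −0.16605.
Unit vector along 225° is (sin 225°, cos 225°) = (-0.7071, -0.7071).
Slope in that direction = a·(-0.7071) + b·(-0.7071) = 0.05699.
Apparent dip = arctan|0.05699| = 3.3° (true dip is 10.6°, so apparent ≤ true as expected).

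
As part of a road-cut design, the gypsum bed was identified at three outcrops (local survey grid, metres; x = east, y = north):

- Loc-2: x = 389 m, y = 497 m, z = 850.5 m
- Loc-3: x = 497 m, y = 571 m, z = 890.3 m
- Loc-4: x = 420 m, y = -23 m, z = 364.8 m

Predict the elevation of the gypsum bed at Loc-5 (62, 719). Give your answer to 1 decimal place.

Let the plane be z = a·x + b·y + c.
Loc-3−Loc-2: 108a + 74b = 39.8;  Loc-4−Loc-2: 31a − 520b = −485.7.
Solving gives a = −0.26082, b = 0.91849.
Then c = 850.5 − a·389 − b·497 = 495.47.
At (62, 719): z = −16.2 + 660.4 + 495.47 = 1139.7 m.

1139.7 m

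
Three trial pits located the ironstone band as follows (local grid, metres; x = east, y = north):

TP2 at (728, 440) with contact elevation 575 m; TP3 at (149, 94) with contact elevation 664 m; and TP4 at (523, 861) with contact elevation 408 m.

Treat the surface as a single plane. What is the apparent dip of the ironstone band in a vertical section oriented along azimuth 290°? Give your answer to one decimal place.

10.5°

Let the plane be z = a·x + b·y + c.
TP3−TP2: −579a − 346b = 89;  TP4−TP2: −205a + 421b = −167.
Solving gives a = 0.06455, b = −0.36524.
Unit vector along 290° is (sin 290°, cos 290°) = (-0.9397, 0.3420).
Slope in that direction = a·(-0.9397) + b·(0.3420) = −0.18558.
Apparent dip = arctan|0.18558| = 10.5° (true dip is 20.3°, so apparent ≤ true as expected).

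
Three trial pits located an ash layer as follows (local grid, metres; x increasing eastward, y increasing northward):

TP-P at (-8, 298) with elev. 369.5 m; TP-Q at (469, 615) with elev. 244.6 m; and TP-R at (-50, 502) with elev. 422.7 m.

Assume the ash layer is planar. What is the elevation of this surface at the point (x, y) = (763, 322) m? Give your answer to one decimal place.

Let the plane be z = a·x + b·y + c.
TP-Q−TP-P: 477a + 317b = −124.9;  TP-R−TP-P: −42a + 204b = 53.2.
Solving gives a = −0.38278, b = 0.18198.
Then c = 369.5 − a·-8 − b·298 = 312.21.
At (763, 322): z = −292.1 + 58.6 + 312.21 = 78.7 m.

78.7 m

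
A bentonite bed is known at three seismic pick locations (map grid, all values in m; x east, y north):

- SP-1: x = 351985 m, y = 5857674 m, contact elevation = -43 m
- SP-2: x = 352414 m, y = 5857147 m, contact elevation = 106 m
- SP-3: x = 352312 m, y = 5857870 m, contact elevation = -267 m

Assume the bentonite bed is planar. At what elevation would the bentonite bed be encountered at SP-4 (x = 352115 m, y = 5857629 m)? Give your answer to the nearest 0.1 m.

Let the plane be z = a·x + b·y + c.
SP-2−SP-1: 429a − 527b = 149;  SP-3−SP-1: 327a + 196b = −224.
Solving gives a = −0.346487893, b = −0.564788057.
Then c = -43 − a·351985 − b·5857674 = 3430259.86.
At (352115, 5857629): z = −122003.6 − 3308318.9 + 3430259.86 = -62.6 m.

-62.6 m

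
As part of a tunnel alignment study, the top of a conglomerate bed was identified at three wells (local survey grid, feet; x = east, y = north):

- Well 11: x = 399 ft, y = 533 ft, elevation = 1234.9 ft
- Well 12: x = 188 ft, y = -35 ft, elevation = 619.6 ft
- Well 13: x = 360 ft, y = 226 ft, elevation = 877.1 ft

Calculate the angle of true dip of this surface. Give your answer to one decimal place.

51.4°

Let the plane be z = a·x + b·y + c.
Well 12−Well 11: −211a − 568b = −615.3;  Well 13−Well 11: −39a − 307b = −357.8.
Solving gives a = −0.33627, b = 1.20819.
Gradient magnitude |∇z| = √(a² + b²) = √(0.11307 + 1.45972) = 1.25411.
True dip = arctan(1.25411) = 51.4°, dipping toward SSE (azimuth ≈ 164°).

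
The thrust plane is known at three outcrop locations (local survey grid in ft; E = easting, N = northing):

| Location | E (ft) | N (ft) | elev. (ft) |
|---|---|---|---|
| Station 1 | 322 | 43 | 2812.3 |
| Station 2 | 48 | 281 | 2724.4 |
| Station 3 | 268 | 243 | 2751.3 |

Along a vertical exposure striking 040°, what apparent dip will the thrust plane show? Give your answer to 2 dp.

Two edge vectors: Station 1→Station 2 = (-274, 238, -87.9), Station 1→Station 3 = (-54, 200, -61).
Normal n = (Station 1→Station 2) × (Station 1→Station 3) = (3062, -11967.4, -41948).
So ∂z/∂E = −n_x/n_z = 0.07300 and ∂z/∂N = −n_y/n_z = −0.28529.
Unit vector along 040° is (sin 40°, cos 40°) = (0.6428, 0.7660).
Slope in that direction = a·(0.6428) + b·(0.7660) = −0.17163.
Apparent dip = arctan|0.17163| = 9.74° (true dip is 16.4°, so apparent ≤ true as expected).

9.74°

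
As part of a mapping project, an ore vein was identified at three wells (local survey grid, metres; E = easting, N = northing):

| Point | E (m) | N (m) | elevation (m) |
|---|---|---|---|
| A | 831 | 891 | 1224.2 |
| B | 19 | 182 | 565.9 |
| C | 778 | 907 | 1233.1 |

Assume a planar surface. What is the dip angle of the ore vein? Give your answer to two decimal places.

39.93°

Two edge vectors: A→B = (-812, -709, -658.3), A→C = (-53, 16, 8.9).
Normal n = (A→B) × (A→C) = (4222.7, 42116.7, -50569).
So ∂z/∂E = −n_x/n_z = 0.08350 and ∂z/∂N = −n_y/n_z = 0.83286.
Gradient magnitude |∇z| = √(a² + b²) = √(0.00697 + 0.69365) = 0.83703.
True dip = arctan(0.83703) = 39.93°, dipping toward S (azimuth ≈ 186°).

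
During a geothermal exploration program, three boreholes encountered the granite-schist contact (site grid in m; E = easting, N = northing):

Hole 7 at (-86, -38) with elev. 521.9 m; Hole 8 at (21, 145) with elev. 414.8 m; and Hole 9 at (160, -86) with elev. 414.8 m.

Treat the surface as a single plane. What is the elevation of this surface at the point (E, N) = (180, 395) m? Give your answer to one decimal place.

262.2 m

Let the plane be z = a·E + b·N + c.
Hole 8−Hole 7: 107a + 183b = −107.1;  Hole 9−Hole 7: 246a − 48b = −107.1.
Solving gives a = −0.49328, b = −0.29682.
Then c = 521.9 − a·-86 − b·-38 = 468.20.
At (180, 395): z = −88.8 − 117.2 + 468.20 = 262.2 m.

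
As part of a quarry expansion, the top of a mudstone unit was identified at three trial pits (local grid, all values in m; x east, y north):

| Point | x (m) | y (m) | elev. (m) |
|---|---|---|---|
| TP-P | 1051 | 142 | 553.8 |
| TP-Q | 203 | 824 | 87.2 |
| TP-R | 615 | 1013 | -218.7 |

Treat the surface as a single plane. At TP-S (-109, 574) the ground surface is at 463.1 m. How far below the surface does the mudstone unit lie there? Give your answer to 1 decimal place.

Two edge vectors: TP-P→TP-Q = (-848, 682, -466.6), TP-P→TP-R = (-436, 871, -772.5).
Normal n = (TP-P→TP-Q) × (TP-P→TP-R) = (-120436.4, -451642.4, -441256).
So ∂z/∂x = −n_x/n_z = −0.272940 and ∂z/∂y = −n_y/n_z = −1.023538.
Intercept c from TP-P: 553.8 + 286.86 + 145.34 = 986.00.
At (-109, 574): z_contact = 29.75 − 587.51 + 986.00 = 428.24 m.
Depth below ground = 463.1 − 428.24 = 34.9 m.

34.9 m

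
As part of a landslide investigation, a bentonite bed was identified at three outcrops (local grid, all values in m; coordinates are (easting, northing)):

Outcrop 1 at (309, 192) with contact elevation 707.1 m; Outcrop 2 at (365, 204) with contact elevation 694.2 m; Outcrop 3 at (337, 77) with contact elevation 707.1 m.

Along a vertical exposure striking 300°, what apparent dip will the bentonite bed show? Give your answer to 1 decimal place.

Two edge vectors: Outcrop 1→Outcrop 2 = (56, 12, -12.9), Outcrop 1→Outcrop 3 = (28, -115, 0).
Normal n = (Outcrop 1→Outcrop 2) × (Outcrop 1→Outcrop 3) = (-1483.5, -361.2, -6776).
So ∂z/∂E = −n_x/n_z = −0.21893 and ∂z/∂N = −n_y/n_z = −0.05331.
Unit vector along 300° is (sin 300°, cos 300°) = (-0.8660, 0.5000).
Slope in that direction = a·(-0.8660) + b·(0.5000) = 0.16295.
Apparent dip = arctan|0.16295| = 9.3° (true dip is 12.7°, so apparent ≤ true as expected).

9.3°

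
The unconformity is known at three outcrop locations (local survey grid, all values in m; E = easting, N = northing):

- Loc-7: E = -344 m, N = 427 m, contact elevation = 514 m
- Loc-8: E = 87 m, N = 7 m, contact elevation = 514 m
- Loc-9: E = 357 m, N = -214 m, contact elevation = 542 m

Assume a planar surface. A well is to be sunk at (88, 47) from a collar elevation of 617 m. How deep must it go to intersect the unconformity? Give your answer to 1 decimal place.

75.8 m

Let the plane be z = a·E + b·N + c.
Loc-8−Loc-7: 431a − 420b = 0;  Loc-9−Loc-7: 701a − 641b = 28.
Solving gives a = 0.64797, b = 0.66494.
Then c = 514 − a·-344 − b·427 = 452.97.
At (88, 47): z_contact = 57.02 + 31.25 + 452.97 = 541.25 m.
Depth below ground = 617 − 541.25 = 75.8 m.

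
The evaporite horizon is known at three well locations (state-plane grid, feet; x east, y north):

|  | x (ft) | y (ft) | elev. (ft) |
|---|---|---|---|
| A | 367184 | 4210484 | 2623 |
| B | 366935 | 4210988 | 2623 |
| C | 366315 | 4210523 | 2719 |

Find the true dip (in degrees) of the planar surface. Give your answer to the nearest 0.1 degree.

Let the plane be z = a·x + b·y + c.
B−A: −249a + 504b = 0;  C−A: −869a + 39b = 96.
Solving gives a = −0.11298, b = −0.05582.
Gradient magnitude |∇z| = √(a² + b²) = √(0.01276 + 0.00312) = 0.12601.
True dip = arctan(0.12601) = 7.2°, dipping toward ENE (azimuth ≈ 064°).

7.2°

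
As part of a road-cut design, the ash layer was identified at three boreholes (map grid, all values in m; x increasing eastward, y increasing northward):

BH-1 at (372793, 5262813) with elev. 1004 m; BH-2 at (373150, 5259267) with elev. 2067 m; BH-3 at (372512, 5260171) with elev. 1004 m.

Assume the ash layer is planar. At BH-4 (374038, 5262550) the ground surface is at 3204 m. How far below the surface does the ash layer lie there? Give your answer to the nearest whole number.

Let the plane be z = a·x + b·y + c.
BH-2−BH-1: 357a − 3546b = 1063;  BH-3−BH-1: −281a − 2642b = 0.
Solving gives a = 1.44793619, b = −0.15400078.
Then c = 1004 − a·372793 − b·5262813 = 271700.85.
At (374038, 5262550): z_contact = 541583.2 − 810436.8 + 271700.85 = 2847.2 m.
Depth below ground = 3204 − 2847.2 = 357 m.

357 m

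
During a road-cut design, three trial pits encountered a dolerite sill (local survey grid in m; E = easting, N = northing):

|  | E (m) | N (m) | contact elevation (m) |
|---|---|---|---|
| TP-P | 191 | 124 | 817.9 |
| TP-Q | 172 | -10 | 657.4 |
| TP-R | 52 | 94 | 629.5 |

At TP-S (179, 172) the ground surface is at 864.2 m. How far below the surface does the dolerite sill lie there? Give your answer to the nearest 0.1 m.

Two edge vectors: TP-P→TP-Q = (-19, -134, -160.5), TP-P→TP-R = (-139, -30, -188.4).
Normal n = (TP-P→TP-Q) × (TP-P→TP-R) = (20430.6, 18729.9, -18056).
So ∂z/∂E = −n_x/n_z = 1.13151 and ∂z/∂N = −n_y/n_z = 1.03732.
Intercept c from TP-P: 817.9 − 216.12 − 128.63 = 473.15.
At (179, 172): z_contact = 202.54 + 178.42 + 473.15 = 854.11 m.
Depth below ground = 864.2 − 854.11 = 10.1 m.

10.1 m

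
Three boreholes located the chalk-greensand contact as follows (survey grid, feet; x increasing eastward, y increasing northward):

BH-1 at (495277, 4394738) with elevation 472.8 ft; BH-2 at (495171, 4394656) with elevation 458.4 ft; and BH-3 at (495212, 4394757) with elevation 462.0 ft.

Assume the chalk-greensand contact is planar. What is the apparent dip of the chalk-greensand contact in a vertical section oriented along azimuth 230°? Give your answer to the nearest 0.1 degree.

5.9°

Two edge vectors: BH-1→BH-2 = (-106, -82, -14.4), BH-1→BH-3 = (-65, 19, -10.8).
Normal n = (BH-1→BH-2) × (BH-1→BH-3) = (1159.2, -208.8, -7344).
So ∂z/∂x = −n_x/n_z = 0.15784 and ∂z/∂y = −n_y/n_z = −0.02843.
Unit vector along 230° is (sin 230°, cos 230°) = (-0.7660, -0.6428).
Slope in that direction = a·(-0.7660) + b·(-0.6428) = −0.10264.
Apparent dip = arctan|0.10264| = 5.9° (true dip is 9.1°, so apparent ≤ true as expected).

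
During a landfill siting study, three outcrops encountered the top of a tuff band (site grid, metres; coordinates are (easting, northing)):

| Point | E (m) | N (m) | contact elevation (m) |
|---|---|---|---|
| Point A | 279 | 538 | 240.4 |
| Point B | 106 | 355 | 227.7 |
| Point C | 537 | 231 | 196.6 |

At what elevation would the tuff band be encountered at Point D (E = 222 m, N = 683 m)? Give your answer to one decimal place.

Let the plane be z = a·E + b·N + c.
Point B−Point A: −173a − 183b = −12.7;  Point C−Point A: 258a − 307b = −43.8.
Solving gives a = −0.04103, b = 0.10819.
Then c = 240.4 − a·279 − b·538 = 193.64.
At (222, 683): z = −9.1 + 73.9 + 193.64 = 258.4 m.

258.4 m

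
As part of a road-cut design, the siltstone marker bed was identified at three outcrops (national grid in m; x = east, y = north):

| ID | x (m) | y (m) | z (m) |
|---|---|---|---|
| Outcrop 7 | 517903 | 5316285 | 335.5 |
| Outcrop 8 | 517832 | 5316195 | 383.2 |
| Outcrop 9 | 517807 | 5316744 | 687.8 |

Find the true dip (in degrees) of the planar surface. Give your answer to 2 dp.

Two edge vectors: Outcrop 7→Outcrop 8 = (-71, -90, 47.7), Outcrop 7→Outcrop 9 = (-96, 459, 352.3).
Normal n = (Outcrop 7→Outcrop 8) × (Outcrop 7→Outcrop 9) = (-53601.3, 20434.1, -41229).
So ∂z/∂x = −n_x/n_z = −1.30009 and ∂z/∂y = −n_y/n_z = 0.49562.
Gradient magnitude |∇z| = √(a² + b²) = √(1.69023 + 0.24564) = 1.39136.
True dip = arctan(1.39136) = 54.29°, dipping toward ESE (azimuth ≈ 111°).

54.29°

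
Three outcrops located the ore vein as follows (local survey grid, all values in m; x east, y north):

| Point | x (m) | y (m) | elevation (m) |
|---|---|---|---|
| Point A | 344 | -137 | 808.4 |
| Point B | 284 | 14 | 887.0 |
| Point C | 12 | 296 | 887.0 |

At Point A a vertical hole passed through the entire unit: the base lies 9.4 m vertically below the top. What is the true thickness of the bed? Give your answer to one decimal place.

5.8 m

Let the plane be z = a·x + b·y + c.
Point B−Point A: −60a + 151b = 78.6;  Point C−Point A: −332a + 433b = 78.6.
Solving gives a = 0.91774, b = 0.88519.
|∇z| = √(a²+b²) = 1.27507, so dip δ = arctan(1.27507) = 51.89°.
True thickness = vertical thickness × cos δ = 9.4 × cos 51.89° = 5.8 m.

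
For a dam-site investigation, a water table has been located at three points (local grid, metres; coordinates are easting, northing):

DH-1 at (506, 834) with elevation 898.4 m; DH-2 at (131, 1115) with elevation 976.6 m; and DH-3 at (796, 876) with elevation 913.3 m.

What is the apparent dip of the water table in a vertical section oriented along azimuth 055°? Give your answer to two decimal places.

Two edge vectors: DH-1→DH-2 = (-375, 281, 78.2), DH-1→DH-3 = (290, 42, 14.9).
Normal n = (DH-1→DH-2) × (DH-1→DH-3) = (902.5, 28265.5, -97240).
So ∂z/∂easting = −n_x/n_z = 0.00928 and ∂z/∂northing = −n_y/n_z = 0.29068.
Unit vector along 055° is (sin 55°, cos 55°) = (0.8192, 0.5736).
Slope in that direction = a·(0.8192) + b·(0.5736) = 0.17433.
Apparent dip = arctan|0.17433| = 9.89° (true dip is 16.2°, so apparent ≤ true as expected).

9.89°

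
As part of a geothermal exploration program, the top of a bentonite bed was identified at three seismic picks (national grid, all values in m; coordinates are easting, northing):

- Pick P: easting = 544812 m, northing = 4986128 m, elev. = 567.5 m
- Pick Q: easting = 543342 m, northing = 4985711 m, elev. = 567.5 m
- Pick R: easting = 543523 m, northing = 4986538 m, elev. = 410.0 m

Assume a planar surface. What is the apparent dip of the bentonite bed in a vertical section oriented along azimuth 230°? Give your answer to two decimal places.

4.94°

Let the plane be z = a·easting + b·northing + c.
Pick Q−Pick P: −1470a − 417b = 0;  Pick R−Pick P: −1289a + 410b = −157.5.
Solving gives a = 0.05760, b = −0.20305.
Unit vector along 230° is (sin 230°, cos 230°) = (-0.7660, -0.6428).
Slope in that direction = a·(-0.7660) + b·(-0.6428) = 0.08640.
Apparent dip = arctan|0.08640| = 4.94° (true dip is 11.9°, so apparent ≤ true as expected).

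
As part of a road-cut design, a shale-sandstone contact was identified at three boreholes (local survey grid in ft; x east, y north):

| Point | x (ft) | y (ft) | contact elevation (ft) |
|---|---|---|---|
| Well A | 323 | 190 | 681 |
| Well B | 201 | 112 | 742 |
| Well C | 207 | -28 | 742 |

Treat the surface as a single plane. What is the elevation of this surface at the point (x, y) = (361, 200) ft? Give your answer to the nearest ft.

Let the plane be z = a·x + b·y + c.
Well B−Well A: −122a − 78b = 61;  Well C−Well A: −116a − 218b = 61.
Solving gives a = −0.48667, b = −0.02086.
Then c = 681 − a·323 − b·190 = 842.16.
At (361, 200): z = −175.7 − 4.2 + 842.16 = 662.3 ft.

662 ft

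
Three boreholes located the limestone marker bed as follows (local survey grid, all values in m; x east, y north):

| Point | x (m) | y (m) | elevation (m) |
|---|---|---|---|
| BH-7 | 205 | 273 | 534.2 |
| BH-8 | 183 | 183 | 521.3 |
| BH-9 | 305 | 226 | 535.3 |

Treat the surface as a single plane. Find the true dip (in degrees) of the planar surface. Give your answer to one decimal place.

Let the plane be z = a·x + b·y + c.
BH-8−BH-7: −22a − 90b = −12.9;  BH-9−BH-7: 100a − 47b = 1.1.
Solving gives a = 0.07029, b = 0.12615.
Gradient magnitude |∇z| = √(a² + b²) = √(0.00494 + 0.01591) = 0.14441.
True dip = arctan(0.14441) = 8.2°, dipping toward SSW (azimuth ≈ 209°).

8.2°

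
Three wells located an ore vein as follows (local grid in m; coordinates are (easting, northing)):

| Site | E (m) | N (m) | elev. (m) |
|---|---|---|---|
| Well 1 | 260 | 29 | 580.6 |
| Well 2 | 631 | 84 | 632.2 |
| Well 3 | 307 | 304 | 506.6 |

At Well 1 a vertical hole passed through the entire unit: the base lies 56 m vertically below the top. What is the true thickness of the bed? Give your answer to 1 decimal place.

Let the plane be z = a·E + b·N + c.
Well 2−Well 1: 371a + 55b = 51.6;  Well 3−Well 1: 47a + 275b = −74.
Solving gives a = 0.18363, b = −0.30047.
|∇z| = √(a²+b²) = 0.35214, so dip δ = arctan(0.35214) = 19.40°.
True thickness = vertical thickness × cos δ = 56 × cos 19.40° = 52.8 m.

52.8 m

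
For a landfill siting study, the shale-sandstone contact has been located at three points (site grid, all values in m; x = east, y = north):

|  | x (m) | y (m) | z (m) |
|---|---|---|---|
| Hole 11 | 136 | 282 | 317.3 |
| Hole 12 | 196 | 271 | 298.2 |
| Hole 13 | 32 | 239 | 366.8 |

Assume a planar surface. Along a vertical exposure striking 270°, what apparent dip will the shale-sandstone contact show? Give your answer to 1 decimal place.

20.1°

Let the plane be z = a·x + b·y + c.
Hole 12−Hole 11: 60a − 11b = −19.1;  Hole 13−Hole 11: −104a − 43b = 49.5.
Solving gives a = −0.36676, b = −0.26412.
Unit vector along 270° is (sin 270°, cos 270°) = (-1.0000, -0.0000).
Slope in that direction = a·(-1.0000) + b·(-0.0000) = 0.36676.
Apparent dip = arctan|0.36676| = 20.1° (true dip is 24.3°, so apparent ≤ true as expected).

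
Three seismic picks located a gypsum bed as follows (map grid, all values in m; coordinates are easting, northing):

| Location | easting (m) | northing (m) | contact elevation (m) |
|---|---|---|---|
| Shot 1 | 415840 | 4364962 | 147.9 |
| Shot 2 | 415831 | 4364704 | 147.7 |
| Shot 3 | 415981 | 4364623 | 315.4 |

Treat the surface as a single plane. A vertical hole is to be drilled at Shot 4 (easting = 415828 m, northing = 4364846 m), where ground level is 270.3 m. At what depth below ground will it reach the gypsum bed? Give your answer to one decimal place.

Two edge vectors: Shot 1→Shot 2 = (-9, -258, -0.2), Shot 1→Shot 3 = (141, -339, 167.5).
Normal n = (Shot 1→Shot 2) × (Shot 1→Shot 3) = (-43282.8, 1479.3, 39429).
So ∂z/∂easting = −n_x/n_z = 1.097740242 and ∂z/∂northing = −n_y/n_z = −0.037518070.
Intercept c from Shot 1: 147.9 − 456484.30 + 163764.95 = −292571.45.
At (415828, 4364846): z_contact = 456471.13 − 163760.60 − 292571.45 = 139.08 m.
Depth below ground = 270.3 − 139.08 = 131.2 m.

131.2 m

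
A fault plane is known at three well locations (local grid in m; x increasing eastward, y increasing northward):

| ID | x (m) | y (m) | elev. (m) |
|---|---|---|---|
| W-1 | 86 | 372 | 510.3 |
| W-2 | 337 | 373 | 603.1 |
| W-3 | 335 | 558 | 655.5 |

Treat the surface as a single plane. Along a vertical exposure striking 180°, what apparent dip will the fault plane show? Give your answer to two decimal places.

16.03°

Let the plane be z = a·x + b·y + c.
W-2−W-1: 251a + 1b = 92.8;  W-3−W-1: 249a + 186b = 145.2.
Solving gives a = 0.36858, b = 0.28723.
Unit vector along 180° is (sin 180°, cos 180°) = (0.0000, -1.0000).
Slope in that direction = a·(0.0000) + b·(-1.0000) = −0.28723.
Apparent dip = arctan|0.28723| = 16.03° (true dip is 25.0°, so apparent ≤ true as expected).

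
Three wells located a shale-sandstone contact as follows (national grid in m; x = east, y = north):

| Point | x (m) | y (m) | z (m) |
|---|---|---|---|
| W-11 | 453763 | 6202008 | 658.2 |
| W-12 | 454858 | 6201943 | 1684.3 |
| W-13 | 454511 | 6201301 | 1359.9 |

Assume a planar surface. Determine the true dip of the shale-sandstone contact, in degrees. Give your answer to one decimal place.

Let the plane be z = a·x + b·y + c.
W-12−W-11: 1095a − 65b = 1026.1;  W-13−W-11: 748a − 707b = 701.7.
Solving gives a = 0.93701, b = −0.00116.
Gradient magnitude |∇z| = √(a² + b²) = √(0.87799 + 0.00000) = 0.93701.
True dip = arctan(0.93701) = 43.1°, dipping toward W (azimuth ≈ 270°).

43.1°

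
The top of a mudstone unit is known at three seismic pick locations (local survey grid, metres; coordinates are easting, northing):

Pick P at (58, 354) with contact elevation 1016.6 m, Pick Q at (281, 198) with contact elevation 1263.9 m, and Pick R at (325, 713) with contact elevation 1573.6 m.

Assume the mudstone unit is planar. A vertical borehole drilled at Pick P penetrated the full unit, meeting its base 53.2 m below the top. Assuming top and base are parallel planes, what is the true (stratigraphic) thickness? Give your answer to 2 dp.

29.23 m

Two edge vectors: Pick P→Pick Q = (223, -156, 247.3), Pick P→Pick R = (267, 359, 557).
Normal n = (Pick P→Pick Q) × (Pick P→Pick R) = (-175672.7, -58181.9, 121709).
So ∂z/∂easting = −n_x/n_z = 1.44338 and ∂z/∂northing = −n_y/n_z = 0.47804.
|∇z| = √(a²+b²) = 1.52049, so dip δ = arctan(1.52049) = 56.67°.
True thickness = vertical thickness × cos δ = 53.2 × cos 56.67° = 29.23 m.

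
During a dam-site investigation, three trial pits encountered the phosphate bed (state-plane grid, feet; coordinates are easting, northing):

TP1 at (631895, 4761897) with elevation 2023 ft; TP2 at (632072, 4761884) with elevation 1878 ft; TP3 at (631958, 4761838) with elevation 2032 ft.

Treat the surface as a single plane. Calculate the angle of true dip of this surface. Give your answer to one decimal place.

55.1°

Let the plane be z = a·easting + b·northing + c.
TP2−TP1: 177a − 13b = −145;  TP3−TP1: 63a − 59b = 9.
Solving gives a = −0.90108, b = −1.11471.
Gradient magnitude |∇z| = √(a² + b²) = √(0.81195 + 1.24259) = 1.43336.
True dip = arctan(1.43336) = 55.1°, dipping toward NE (azimuth ≈ 039°).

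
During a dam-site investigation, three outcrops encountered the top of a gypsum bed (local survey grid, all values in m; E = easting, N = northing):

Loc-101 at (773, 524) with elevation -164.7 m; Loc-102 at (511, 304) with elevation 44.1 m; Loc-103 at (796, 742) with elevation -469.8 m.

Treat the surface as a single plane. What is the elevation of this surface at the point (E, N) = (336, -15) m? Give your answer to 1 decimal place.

Two edge vectors: Loc-101→Loc-102 = (-262, -220, 208.8), Loc-101→Loc-103 = (23, 218, -305.1).
Normal n = (Loc-101→Loc-102) × (Loc-101→Loc-103) = (21603.6, -75133.8, -52056).
So ∂z/∂E = −n_x/n_z = 0.41501 and ∂z/∂N = −n_y/n_z = −1.44333.
Intercept c from Loc-101: -164.7 − 320.80 + 756.30 = 270.80.
At (336, -15): z = 139.4 + 21.6 + 270.80 = 431.9 m.

431.9 m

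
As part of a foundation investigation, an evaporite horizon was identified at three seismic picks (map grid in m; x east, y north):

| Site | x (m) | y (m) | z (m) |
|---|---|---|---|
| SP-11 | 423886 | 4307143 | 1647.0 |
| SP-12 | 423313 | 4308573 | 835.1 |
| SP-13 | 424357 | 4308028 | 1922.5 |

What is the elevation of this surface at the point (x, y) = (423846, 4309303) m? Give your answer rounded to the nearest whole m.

Two edge vectors: SP-11→SP-12 = (-573, 1430, -811.9), SP-11→SP-13 = (471, 885, 275.5).
Normal n = (SP-11→SP-12) × (SP-11→SP-13) = (1112496.5, -224543.4, -1180635).
So ∂z/∂x = −n_x/n_z = 0.94228657 and ∂z/∂y = −n_y/n_z = −0.19018867.
Intercept c from SP-11: 1647 − 399422.08 + 819169.80 = 421394.71.
At (423846, 4309303): z = 399384.4 − 819580.6 + 421394.71 = 1198.5 m.

1199 m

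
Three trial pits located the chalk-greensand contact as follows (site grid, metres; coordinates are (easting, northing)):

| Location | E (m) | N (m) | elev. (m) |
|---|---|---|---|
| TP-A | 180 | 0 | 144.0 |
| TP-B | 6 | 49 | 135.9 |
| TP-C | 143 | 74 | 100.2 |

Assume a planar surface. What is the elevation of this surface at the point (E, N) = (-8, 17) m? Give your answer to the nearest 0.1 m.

159.0 m

Let the plane be z = a·E + b·N + c.
TP-B−TP-A: −174a + 49b = −8.1;  TP-C−TP-A: −37a + 74b = −43.8.
Solving gives a = −0.13982, b = −0.66180.
Then c = 144 − a·180 − b·0 = 169.17.
At (-8, 17): z = 1.1 − 11.3 + 169.17 = 159.0 m.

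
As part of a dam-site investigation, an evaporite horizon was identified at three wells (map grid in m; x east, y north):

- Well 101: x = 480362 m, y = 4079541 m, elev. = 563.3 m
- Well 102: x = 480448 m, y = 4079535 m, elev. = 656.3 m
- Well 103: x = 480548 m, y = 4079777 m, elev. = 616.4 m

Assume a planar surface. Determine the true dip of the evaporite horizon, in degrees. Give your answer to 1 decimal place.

50.1°

Two edge vectors: Well 101→Well 102 = (86, -6, 93), Well 101→Well 103 = (186, 236, 53.1).
Normal n = (Well 101→Well 102) × (Well 101→Well 103) = (-22266.6, 12731.4, 21412).
So ∂z/∂x = −n_x/n_z = 1.03991 and ∂z/∂y = −n_y/n_z = −0.59459.
Gradient magnitude |∇z| = √(a² + b²) = √(1.08142 + 0.35354) = 1.19790.
True dip = arctan(1.19790) = 50.1°, dipping toward WNW (azimuth ≈ 300°).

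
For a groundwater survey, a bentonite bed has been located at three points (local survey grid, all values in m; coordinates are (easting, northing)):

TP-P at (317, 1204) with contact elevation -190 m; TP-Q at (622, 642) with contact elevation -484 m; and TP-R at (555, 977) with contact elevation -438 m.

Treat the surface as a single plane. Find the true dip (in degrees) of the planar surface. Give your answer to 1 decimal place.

48.5°

Two edge vectors: TP-P→TP-Q = (305, -562, -294), TP-P→TP-R = (238, -227, -248).
Normal n = (TP-P→TP-Q) × (TP-P→TP-R) = (72638, 5668, 64521).
So ∂z/∂E = −n_x/n_z = −1.12580 and ∂z/∂N = −n_y/n_z = −0.08785.
Gradient magnitude |∇z| = √(a² + b²) = √(1.26743 + 0.00772) = 1.12923.
True dip = arctan(1.12923) = 48.5°, dipping toward E (azimuth ≈ 086°).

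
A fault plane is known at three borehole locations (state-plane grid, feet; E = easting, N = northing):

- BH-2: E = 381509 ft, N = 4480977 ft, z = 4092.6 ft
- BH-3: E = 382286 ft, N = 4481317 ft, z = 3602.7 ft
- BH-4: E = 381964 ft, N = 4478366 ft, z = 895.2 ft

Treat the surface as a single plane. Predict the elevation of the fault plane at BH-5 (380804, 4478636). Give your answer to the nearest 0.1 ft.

2432.0 ft

Let the plane be z = a·E + b·N + c.
BH-3−BH-2: 777a + 340b = −489.9;  BH-4−BH-2: 455a − 2611b = −3197.4.
Solving gives a = −1.083719870, b = 1.035736292.
Then c = 4092.6 − a·381509 − b·4480977 = −4223569.02.
At (380804, 4478636): z = −412684.9 + 4638685.8 − 4223569.02 = 2432.0 ft.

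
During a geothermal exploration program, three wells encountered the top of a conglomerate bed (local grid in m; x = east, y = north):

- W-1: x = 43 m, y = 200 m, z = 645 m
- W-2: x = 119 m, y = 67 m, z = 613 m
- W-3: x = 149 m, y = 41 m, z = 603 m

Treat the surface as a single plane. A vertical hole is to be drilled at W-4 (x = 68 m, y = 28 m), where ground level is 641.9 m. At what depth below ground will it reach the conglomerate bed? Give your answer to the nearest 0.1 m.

20.2 m

Let the plane be z = a·x + b·y + c.
W-2−W-1: 76a − 133b = −32;  W-3−W-1: 106a − 159b = −42.
Solving gives a = −0.24727, b = 0.09930.
Then c = 645 − a·43 − b·200 = 635.77.
At (68, 28): z_contact = −16.81 + 2.78 + 635.77 = 621.74 m.
Depth below ground = 641.9 − 621.74 = 20.2 m.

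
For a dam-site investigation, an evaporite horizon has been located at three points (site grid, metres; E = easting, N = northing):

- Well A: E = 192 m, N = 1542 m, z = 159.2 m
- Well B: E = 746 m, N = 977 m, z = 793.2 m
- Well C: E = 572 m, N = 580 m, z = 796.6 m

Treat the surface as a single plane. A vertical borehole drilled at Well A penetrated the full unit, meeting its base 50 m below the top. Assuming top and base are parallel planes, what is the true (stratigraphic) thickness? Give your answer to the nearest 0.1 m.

37.9 m

Let the plane be z = a·E + b·N + c.
Well B−Well A: 554a − 565b = 634;  Well C−Well A: 380a − 962b = 637.4.
Solving gives a = 0.78485, b = −0.35255.
|∇z| = √(a²+b²) = 0.86040, so dip δ = arctan(0.86040) = 40.71°.
True thickness = vertical thickness × cos δ = 50 × cos 40.71° = 37.9 m.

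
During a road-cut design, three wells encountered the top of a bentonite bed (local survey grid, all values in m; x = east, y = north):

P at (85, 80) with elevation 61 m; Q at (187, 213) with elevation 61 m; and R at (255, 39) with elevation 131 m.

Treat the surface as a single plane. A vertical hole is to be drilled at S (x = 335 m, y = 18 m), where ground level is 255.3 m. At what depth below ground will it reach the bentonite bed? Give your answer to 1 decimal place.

Two edge vectors: P→Q = (102, 133, 0), P→R = (170, -41, 70).
Normal n = (P→Q) × (P→R) = (9310, -7140, -26792).
So ∂z/∂x = −n_x/n_z = 0.34749 and ∂z/∂y = −n_y/n_z = −0.26650.
Intercept c from P: 61 − 29.54 + 21.32 = 52.78.
At (335, 18): z_contact = 116.41 − 4.80 + 52.78 = 164.40 m.
Depth below ground = 255.3 − 164.40 = 90.9 m.

90.9 m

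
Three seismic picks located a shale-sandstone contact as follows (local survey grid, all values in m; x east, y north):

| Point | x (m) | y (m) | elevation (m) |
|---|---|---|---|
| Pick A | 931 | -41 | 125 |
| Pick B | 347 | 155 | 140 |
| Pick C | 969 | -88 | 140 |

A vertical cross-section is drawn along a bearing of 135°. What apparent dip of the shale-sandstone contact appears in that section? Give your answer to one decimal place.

11.4°

Let the plane be z = a·x + b·y + c.
Pick B−Pick A: −584a + 196b = 15;  Pick C−Pick A: 38a − 47b = 15.
Solving gives a = −0.18225, b = −0.46650.
Unit vector along 135° is (sin 135°, cos 135°) = (0.7071, -0.7071).
Slope in that direction = a·(0.7071) + b·(-0.7071) = 0.20100.
Apparent dip = arctan|0.20100| = 11.4° (true dip is 26.6°, so apparent ≤ true as expected).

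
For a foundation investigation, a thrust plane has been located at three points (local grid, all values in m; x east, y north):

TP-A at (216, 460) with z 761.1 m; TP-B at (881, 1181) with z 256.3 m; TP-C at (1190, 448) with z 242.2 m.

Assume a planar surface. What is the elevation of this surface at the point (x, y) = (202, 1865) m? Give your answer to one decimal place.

478.6 m

Let the plane be z = a·x + b·y + c.
TP-B−TP-A: 665a + 721b = −504.8;  TP-C−TP-A: 974a − 12b = −518.9.
Solving gives a = −0.535295, b = −0.206420.
Then c = 761.1 − a·216 − b·460 = 971.68.
At (202, 1865): z = −108.1 − 385.0 + 971.68 = 478.6 m.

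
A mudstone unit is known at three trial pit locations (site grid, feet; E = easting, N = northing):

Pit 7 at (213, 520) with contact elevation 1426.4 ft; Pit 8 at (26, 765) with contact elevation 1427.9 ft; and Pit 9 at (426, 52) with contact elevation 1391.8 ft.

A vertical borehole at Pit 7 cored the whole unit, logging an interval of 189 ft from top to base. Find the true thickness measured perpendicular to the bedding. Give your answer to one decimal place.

182.0 ft

Two edge vectors: Pit 7→Pit 8 = (-187, 245, 1.5), Pit 7→Pit 9 = (213, -468, -34.6).
Normal n = (Pit 7→Pit 8) × (Pit 7→Pit 9) = (-7775, -6150.7, 35331).
So ∂z/∂E = −n_x/n_z = 0.22006 and ∂z/∂N = −n_y/n_z = 0.17409.
|∇z| = √(a²+b²) = 0.28060, so dip δ = arctan(0.28060) = 15.67°.
True thickness = vertical thickness × cos δ = 189 × cos 15.67° = 182.0 ft.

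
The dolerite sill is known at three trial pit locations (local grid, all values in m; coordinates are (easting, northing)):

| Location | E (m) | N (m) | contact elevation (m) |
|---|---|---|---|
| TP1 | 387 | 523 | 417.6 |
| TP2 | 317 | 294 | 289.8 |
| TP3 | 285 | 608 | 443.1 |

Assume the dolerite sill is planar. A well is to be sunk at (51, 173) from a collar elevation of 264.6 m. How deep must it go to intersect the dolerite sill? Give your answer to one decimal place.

81.6 m

Let the plane be z = a·E + b·N + c.
TP2−TP1: −70a − 229b = −127.8;  TP3−TP1: −102a + 85b = 25.5.
Solving gives a = 0.17140, b = 0.50568.
Then c = 417.6 − a·387 − b·523 = 86.79.
At (51, 173): z_contact = 8.74 + 87.48 + 86.79 = 183.02 m.
Depth below ground = 264.6 − 183.02 = 81.6 m.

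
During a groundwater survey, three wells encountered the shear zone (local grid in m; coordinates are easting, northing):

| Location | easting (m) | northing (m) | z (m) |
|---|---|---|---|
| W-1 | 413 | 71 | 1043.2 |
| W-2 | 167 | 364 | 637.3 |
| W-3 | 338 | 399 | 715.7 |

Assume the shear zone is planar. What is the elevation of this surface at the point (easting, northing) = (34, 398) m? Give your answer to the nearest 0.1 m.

Two edge vectors: W-1→W-2 = (-246, 293, -405.9), W-1→W-3 = (-75, 328, -327.5).
Normal n = (W-1→W-2) × (W-1→W-3) = (37177.7, -50122.5, -58713).
So ∂z/∂easting = −n_x/n_z = 0.63321 and ∂z/∂northing = −n_y/n_z = −0.85369.
Intercept c from W-1: 1043.2 − 261.52 + 60.61 = 842.30.
At (34, 398): z = 21.5 − 339.8 + 842.30 = 524.1 m.

524.1 m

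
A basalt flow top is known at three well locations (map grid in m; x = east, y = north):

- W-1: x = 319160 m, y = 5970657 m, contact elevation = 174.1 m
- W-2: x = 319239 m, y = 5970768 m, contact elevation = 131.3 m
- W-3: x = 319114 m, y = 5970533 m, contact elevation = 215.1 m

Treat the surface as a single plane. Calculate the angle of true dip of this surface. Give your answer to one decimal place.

17.5°

Two edge vectors: W-1→W-2 = (79, 111, -42.8), W-1→W-3 = (-46, -124, 41).
Normal n = (W-1→W-2) × (W-1→W-3) = (-756.2, -1270.2, -4690).
So ∂z/∂x = −n_x/n_z = −0.16124 and ∂z/∂y = −n_y/n_z = −0.27083.
Gradient magnitude |∇z| = √(a² + b²) = √(0.02600 + 0.07335) = 0.31519.
True dip = arctan(0.31519) = 17.5°, dipping toward NNE (azimuth ≈ 031°).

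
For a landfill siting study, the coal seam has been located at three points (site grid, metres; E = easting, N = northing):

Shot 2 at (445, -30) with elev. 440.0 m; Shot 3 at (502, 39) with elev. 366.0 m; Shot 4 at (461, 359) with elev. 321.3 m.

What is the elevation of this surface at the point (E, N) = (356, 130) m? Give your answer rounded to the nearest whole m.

485 m

Let the plane be z = a·E + b·N + c.
Shot 3−Shot 2: 57a + 69b = −74;  Shot 4−Shot 2: 16a + 389b = −118.7.
Solving gives a = −0.97754, b = −0.26493.
Then c = 440 − a·445 − b·-30 = 867.06.
At (356, 130): z = −348.0 − 34.4 + 867.06 = 484.6 m.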